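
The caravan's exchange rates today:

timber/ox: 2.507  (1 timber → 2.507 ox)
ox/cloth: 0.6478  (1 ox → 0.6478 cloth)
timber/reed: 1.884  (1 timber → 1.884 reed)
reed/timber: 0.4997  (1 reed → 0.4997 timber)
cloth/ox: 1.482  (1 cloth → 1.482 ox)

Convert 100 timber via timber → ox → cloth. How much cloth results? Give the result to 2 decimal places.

162.40

100 timber × 2.507 = 250.7 ox
250.7 ox × 0.6478 = 162.40346 cloth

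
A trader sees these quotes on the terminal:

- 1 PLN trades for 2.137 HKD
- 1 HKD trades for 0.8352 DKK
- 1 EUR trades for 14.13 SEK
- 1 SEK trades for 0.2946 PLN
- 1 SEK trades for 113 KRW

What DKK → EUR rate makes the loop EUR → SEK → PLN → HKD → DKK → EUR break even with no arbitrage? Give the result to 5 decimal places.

0.13460

Known legs of the cycle: 14.13 × 0.2946 × 2.137 × 0.8352 = 7.4296766348352
For no arbitrage the full-cycle product must be 1, so the missing rate is 1 / 7.4296766348352 ≈ 0.1345954.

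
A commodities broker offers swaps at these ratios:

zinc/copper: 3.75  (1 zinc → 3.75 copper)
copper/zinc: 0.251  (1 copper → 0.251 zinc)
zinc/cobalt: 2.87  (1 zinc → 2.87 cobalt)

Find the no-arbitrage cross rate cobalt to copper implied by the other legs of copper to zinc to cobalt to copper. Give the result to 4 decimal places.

Known legs of the cycle: 0.251 × 2.87 = 0.72037
For no arbitrage the full-cycle product must be 1, so the missing rate is 1 / 0.72037 ≈ 1.388176.

1.3882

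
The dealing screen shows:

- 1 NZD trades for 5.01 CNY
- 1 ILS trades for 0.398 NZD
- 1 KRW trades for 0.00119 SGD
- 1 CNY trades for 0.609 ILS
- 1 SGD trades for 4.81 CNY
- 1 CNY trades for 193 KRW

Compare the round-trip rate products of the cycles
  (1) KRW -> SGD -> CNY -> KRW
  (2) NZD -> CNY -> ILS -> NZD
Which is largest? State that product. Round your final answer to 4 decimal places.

(1) 0.00119 × 4.81 × 193 = 1.10471
(2) 5.01 × 0.609 × 0.398 = 1.21433
Highest is cycle (2) at 1.2143 (>1, arbitrage).

1.2143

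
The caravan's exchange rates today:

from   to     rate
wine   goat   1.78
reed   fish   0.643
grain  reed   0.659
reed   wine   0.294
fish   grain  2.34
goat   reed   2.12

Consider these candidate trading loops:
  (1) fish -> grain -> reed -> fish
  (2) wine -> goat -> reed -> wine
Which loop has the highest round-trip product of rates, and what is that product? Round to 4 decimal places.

(1) 2.34 × 0.659 × 0.643 = 0.99154
(2) 1.78 × 2.12 × 0.294 = 1.10944
Highest is cycle (2) at 1.1094 (>1, arbitrage).

1.1094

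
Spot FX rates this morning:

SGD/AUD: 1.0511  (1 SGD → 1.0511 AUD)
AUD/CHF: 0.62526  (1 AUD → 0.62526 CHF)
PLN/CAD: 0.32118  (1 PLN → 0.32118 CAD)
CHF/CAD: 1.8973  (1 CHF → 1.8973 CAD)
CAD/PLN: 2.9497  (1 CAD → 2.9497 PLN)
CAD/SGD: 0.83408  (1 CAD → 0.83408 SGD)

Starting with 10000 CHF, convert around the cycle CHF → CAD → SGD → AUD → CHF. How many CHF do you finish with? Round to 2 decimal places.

10000 CHF × 1.8973 = 18973 CAD
18973 CAD × 0.83408 = 15824.99984 SGD
15824.99984 SGD × 1.0511 = 16633.657331824 AUD
16633.657331824 AUD × 0.62526 = 10400.36058329627424 CHF

10400.36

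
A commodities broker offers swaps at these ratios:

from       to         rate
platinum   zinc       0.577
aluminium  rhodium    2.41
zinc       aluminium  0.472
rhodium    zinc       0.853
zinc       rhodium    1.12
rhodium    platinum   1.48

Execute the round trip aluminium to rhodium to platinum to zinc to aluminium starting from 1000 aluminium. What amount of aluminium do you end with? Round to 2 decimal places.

971.40

1000 aluminium × 2.41 = 2410 rhodium
2410 rhodium × 1.48 = 3566.8 platinum
3566.8 platinum × 0.577 = 2058.0436 zinc
2058.0436 zinc × 0.472 = 971.3965792 aluminium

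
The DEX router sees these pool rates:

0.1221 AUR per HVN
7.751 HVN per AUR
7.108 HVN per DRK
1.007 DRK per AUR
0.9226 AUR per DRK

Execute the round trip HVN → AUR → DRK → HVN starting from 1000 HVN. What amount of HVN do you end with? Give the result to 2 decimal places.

873.96

1000 HVN × 0.1221 = 122.1 AUR
122.1 AUR × 1.007 = 122.9547 DRK
122.9547 DRK × 7.108 = 873.9620076 HVN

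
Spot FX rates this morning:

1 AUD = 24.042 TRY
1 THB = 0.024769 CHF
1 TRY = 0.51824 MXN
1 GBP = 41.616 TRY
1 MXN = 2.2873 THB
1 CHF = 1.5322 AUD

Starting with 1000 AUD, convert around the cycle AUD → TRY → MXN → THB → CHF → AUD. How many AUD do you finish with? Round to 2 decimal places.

1000 AUD × 24.042 = 24042 TRY
24042 TRY × 0.51824 = 12459.52608 MXN
12459.52608 MXN × 2.2873 = 28498.674002784 THB
28498.674002784 THB × 0.024769 = 705.883656374956896 CHF
705.883656374956896 CHF × 1.5322 = 1081.5549382977089560512 AUD

1081.55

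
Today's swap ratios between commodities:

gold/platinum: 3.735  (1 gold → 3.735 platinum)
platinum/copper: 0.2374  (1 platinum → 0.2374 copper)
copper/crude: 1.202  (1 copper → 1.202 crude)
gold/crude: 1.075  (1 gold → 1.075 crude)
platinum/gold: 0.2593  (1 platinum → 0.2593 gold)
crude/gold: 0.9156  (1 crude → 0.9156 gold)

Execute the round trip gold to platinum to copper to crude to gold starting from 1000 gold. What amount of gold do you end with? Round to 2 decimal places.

975.85

1000 gold × 3.735 = 3735 platinum
3735 platinum × 0.2374 = 886.689 copper
886.689 copper × 1.202 = 1065.800178 crude
1065.800178 crude × 0.9156 = 975.8466429768 gold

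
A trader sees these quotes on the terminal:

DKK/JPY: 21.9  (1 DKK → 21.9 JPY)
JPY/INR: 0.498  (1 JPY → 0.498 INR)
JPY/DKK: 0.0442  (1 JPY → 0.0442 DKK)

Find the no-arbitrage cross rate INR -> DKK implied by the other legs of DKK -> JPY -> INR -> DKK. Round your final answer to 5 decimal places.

0.09169

Known legs of the cycle: 21.9 × 0.498 = 10.9062
For no arbitrage the full-cycle product must be 1, so the missing rate is 1 / 10.9062 ≈ 0.0916910.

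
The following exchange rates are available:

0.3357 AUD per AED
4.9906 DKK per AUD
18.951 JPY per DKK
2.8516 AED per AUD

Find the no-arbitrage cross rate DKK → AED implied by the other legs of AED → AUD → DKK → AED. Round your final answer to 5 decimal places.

Known legs of the cycle: 0.3357 × 4.9906 = 1.67534442
For no arbitrage the full-cycle product must be 1, so the missing rate is 1 / 1.67534442 ≈ 0.5968922.

0.59689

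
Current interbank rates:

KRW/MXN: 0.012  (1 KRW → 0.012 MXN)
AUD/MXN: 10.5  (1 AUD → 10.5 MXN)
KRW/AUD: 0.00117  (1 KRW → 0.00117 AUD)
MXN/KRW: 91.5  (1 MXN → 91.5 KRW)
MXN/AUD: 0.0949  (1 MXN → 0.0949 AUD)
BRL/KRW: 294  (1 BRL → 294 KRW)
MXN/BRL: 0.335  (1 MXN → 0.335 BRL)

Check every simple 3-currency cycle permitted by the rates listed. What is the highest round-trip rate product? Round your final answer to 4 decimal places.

MXN→BRL→KRW→MXN: 0.335 × 294 × 0.012 = 1.18188
MXN→KRW→AUD→MXN: 91.5 × 0.00117 × 10.5 = 1.12408
Maximum is MXN→BRL→KRW→MXN at 1.1819; arbitrage exists.

1.1819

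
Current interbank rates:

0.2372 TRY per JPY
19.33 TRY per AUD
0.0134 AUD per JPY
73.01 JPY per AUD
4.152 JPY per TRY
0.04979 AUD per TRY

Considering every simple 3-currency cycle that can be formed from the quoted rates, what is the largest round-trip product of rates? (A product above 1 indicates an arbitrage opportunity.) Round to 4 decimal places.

JPY→AUD→TRY→JPY: 0.0134 × 19.33 × 4.152 = 1.07546
JPY→TRY→AUD→JPY: 0.2372 × 0.04979 × 73.01 = 0.86226
Maximum is JPY→AUD→TRY→JPY at 1.0755; arbitrage exists.

1.0755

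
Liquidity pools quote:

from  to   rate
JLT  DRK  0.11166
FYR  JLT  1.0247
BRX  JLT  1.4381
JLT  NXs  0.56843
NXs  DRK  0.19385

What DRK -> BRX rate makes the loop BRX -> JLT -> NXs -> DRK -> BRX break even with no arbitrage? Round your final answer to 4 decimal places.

Known legs of the cycle: 1.4381 × 0.56843 × 0.19385 = 0.15846446262455
For no arbitrage the full-cycle product must be 1, so the missing rate is 1 / 0.15846446262455 ≈ 6.310563.

6.3106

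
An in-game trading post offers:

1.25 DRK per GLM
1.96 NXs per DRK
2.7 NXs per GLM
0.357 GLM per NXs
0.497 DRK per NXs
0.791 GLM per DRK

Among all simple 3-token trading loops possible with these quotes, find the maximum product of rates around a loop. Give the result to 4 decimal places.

1.0614

GLM→NXs→DRK→GLM: 2.7 × 0.497 × 0.791 = 1.06144
GLM→DRK→NXs→GLM: 1.25 × 1.96 × 0.357 = 0.87465
Maximum is GLM→NXs→DRK→GLM at 1.0614; arbitrage exists.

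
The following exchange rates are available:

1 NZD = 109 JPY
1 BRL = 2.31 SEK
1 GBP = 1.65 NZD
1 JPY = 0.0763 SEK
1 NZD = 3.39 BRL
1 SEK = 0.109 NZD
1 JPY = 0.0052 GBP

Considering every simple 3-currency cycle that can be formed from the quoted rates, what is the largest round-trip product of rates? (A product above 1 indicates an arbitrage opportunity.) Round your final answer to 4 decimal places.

0.9352

JPY→GBP→NZD→JPY: 0.0052 × 1.65 × 109 = 0.93522
SEK→NZD→JPY→SEK: 0.109 × 109 × 0.0763 = 0.90652
SEK→NZD→BRL→SEK: 0.109 × 3.39 × 2.31 = 0.85357
Maximum is JPY→GBP→NZD→JPY at 0.9352; no arbitrage — every cycle loses value.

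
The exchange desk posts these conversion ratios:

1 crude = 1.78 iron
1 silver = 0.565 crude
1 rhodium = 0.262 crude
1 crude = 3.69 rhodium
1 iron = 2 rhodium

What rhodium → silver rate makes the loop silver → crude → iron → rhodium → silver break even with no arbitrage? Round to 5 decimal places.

0.49717

Known legs of the cycle: 0.565 × 1.78 × 2 = 2.0114
For no arbitrage the full-cycle product must be 1, so the missing rate is 1 / 2.0114 ≈ 0.4971662.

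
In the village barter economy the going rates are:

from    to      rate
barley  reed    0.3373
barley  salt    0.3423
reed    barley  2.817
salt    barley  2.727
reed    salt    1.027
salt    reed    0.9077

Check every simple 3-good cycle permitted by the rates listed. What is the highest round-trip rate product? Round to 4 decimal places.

salt→barley→reed→salt: 2.727 × 0.3373 × 1.027 = 0.94465
salt→reed→barley→salt: 0.9077 × 2.817 × 0.3423 = 0.87526
Maximum is salt→barley→reed→salt at 0.9447; no arbitrage — every cycle loses value.

0.9447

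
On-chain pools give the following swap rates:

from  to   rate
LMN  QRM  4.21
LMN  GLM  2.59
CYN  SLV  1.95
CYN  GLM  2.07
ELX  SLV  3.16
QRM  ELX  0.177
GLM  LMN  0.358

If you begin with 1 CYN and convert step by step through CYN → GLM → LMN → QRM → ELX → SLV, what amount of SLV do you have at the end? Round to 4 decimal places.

1 CYN × 2.07 = 2.07 GLM
2.07 GLM × 0.358 = 0.74106 LMN
0.74106 LMN × 4.21 = 3.1198626 QRM
3.1198626 QRM × 0.177 = 0.5522156802 ELX
0.5522156802 ELX × 3.16 = 1.745001549432 SLV

1.7450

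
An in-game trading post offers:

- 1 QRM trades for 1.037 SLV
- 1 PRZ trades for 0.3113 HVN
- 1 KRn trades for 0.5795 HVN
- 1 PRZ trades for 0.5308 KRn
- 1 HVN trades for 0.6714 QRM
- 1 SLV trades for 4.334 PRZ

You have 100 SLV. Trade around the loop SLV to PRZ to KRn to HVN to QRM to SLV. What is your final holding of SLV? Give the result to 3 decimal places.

100 SLV × 4.334 = 433.4 PRZ
433.4 PRZ × 0.5308 = 230.04872 KRn
230.04872 KRn × 0.5795 = 133.31323324 HVN
133.31323324 HVN × 0.6714 = 89.506504797336 QRM
89.506504797336 QRM × 1.037 = 92.818245474837432 SLV

92.818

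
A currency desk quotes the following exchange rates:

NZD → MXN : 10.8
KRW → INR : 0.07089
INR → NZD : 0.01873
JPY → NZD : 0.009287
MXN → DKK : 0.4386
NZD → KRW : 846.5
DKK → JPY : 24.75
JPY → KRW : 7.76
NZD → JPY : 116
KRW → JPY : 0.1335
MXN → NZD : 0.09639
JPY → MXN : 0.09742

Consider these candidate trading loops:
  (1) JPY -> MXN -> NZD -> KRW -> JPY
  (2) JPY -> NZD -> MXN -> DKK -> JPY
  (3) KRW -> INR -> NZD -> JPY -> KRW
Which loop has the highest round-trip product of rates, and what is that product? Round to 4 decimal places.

1.1952

(1) 0.09742 × 0.09639 × 846.5 × 0.1335 = 1.06118
(2) 0.009287 × 10.8 × 0.4386 × 24.75 = 1.08879
(3) 0.07089 × 0.01873 × 116 × 7.76 = 1.19521
Highest is cycle (3) at 1.1952 (>1, arbitrage).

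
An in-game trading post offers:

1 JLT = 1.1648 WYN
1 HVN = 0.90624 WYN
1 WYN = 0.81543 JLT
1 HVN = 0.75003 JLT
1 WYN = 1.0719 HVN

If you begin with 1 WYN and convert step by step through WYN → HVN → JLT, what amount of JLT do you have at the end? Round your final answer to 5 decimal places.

1 WYN × 1.0719 = 1.0719 HVN
1.0719 HVN × 0.75003 = 0.803957157 JLT

0.80396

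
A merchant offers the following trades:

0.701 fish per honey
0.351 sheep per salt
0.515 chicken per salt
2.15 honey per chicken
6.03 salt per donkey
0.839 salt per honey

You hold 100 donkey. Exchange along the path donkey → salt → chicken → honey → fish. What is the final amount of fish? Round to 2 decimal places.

100 donkey × 6.03 = 603 salt
603 salt × 0.515 = 310.545 chicken
310.545 chicken × 2.15 = 667.67175 honey
667.67175 honey × 0.701 = 468.03789675 fish

468.04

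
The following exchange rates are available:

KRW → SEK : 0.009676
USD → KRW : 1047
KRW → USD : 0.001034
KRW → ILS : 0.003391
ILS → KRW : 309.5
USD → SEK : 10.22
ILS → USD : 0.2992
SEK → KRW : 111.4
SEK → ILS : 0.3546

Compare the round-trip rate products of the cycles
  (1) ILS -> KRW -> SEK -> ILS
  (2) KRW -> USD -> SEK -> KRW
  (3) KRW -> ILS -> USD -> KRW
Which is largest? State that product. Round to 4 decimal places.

1.1772

(1) 309.5 × 0.009676 × 0.3546 = 1.06193
(2) 0.001034 × 10.22 × 111.4 = 1.17722
(3) 0.003391 × 0.2992 × 1047 = 1.06227
Highest is cycle (2) at 1.1772 (>1, arbitrage).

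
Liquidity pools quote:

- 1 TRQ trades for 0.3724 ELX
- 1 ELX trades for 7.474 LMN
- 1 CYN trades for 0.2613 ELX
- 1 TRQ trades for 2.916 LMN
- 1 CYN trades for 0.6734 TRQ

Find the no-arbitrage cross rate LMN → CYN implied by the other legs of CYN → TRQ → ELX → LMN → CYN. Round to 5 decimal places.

0.53354

Known legs of the cycle: 0.6734 × 0.3724 × 7.474 = 1.87428607184
For no arbitrage the full-cycle product must be 1, so the missing rate is 1 / 1.87428607184 ≈ 0.5335365.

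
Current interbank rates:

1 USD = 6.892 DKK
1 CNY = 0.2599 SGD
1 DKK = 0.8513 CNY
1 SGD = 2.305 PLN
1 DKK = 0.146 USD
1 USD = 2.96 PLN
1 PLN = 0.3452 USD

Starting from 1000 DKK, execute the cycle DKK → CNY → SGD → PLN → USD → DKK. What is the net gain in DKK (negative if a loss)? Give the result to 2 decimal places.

1000 DKK × 0.8513 = 851.3 CNY
851.3 CNY × 0.2599 = 221.25287 SGD
221.25287 SGD × 2.305 = 509.98786535 PLN
509.98786535 PLN × 0.3452 = 176.04781111882 USD
176.04781111882 USD × 6.892 = 1213.32151423090744 DKK
Net change: 1213.32151423090744 − 1000 = 213.32151423090744 DKK

213.32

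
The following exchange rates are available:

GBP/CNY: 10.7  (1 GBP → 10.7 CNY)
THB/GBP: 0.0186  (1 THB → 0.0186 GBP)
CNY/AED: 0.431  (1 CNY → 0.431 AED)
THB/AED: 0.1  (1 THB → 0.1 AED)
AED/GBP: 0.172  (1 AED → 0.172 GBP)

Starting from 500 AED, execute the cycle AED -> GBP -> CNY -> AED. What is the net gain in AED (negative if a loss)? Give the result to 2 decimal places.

500 AED × 0.172 = 86 GBP
86 GBP × 10.7 = 920.2 CNY
920.2 CNY × 0.431 = 396.6062 AED
Net change: 396.6062 − 500 = -103.3938 AED

-103.39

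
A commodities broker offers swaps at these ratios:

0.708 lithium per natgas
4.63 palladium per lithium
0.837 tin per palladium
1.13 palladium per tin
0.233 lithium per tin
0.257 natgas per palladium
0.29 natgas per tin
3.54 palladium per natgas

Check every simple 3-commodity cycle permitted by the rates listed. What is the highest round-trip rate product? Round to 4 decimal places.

0.9029

lithium→palladium→tin→lithium: 4.63 × 0.837 × 0.233 = 0.90295
natgas→palladium→tin→natgas: 3.54 × 0.837 × 0.29 = 0.85926
natgas→lithium→palladium→natgas: 0.708 × 4.63 × 0.257 = 0.84246
Maximum is lithium→palladium→tin→lithium at 0.9029; no arbitrage — every cycle loses value.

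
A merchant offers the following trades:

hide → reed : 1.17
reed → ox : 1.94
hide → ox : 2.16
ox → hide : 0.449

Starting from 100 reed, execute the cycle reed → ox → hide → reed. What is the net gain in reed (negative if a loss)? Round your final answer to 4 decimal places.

1.9140

100 reed × 1.94 = 194 ox
194 ox × 0.449 = 87.106 hide
87.106 hide × 1.17 = 101.91402 reed
Net change: 101.91402 − 100 = 1.91402 reed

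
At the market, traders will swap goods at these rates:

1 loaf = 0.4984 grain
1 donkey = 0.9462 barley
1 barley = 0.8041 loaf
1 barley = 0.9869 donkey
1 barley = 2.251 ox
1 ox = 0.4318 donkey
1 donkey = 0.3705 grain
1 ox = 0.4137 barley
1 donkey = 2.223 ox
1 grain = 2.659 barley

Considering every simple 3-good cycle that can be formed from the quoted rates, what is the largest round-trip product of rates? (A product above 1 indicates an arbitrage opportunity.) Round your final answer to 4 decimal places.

grain→barley→loaf→grain: 2.659 × 0.8041 × 0.4984 = 1.06563
grain→barley→donkey→grain: 2.659 × 0.9869 × 0.3705 = 0.97225
donkey→barley→ox→donkey: 0.9462 × 2.251 × 0.4318 = 0.91969
donkey→ox→barley→donkey: 2.223 × 0.4137 × 0.9869 = 0.90761
Maximum is grain→barley→loaf→grain at 1.0656; arbitrage exists.

1.0656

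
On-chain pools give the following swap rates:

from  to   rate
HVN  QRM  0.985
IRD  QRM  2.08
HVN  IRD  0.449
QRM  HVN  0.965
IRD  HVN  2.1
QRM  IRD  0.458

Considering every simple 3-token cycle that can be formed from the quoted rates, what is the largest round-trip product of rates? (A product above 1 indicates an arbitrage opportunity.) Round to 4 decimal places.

0.9474

QRM→IRD→HVN→QRM: 0.458 × 2.1 × 0.985 = 0.94737
QRM→HVN→IRD→QRM: 0.965 × 0.449 × 2.08 = 0.90123
Maximum is QRM→IRD→HVN→QRM at 0.9474; no arbitrage — every cycle loses value.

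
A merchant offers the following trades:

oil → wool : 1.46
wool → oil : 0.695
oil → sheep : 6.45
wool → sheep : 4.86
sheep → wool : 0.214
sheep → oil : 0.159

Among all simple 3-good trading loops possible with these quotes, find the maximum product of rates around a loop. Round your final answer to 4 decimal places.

sheep→oil→wool→sheep: 0.159 × 1.46 × 4.86 = 1.12820
sheep→wool→oil→sheep: 0.214 × 0.695 × 6.45 = 0.95931
Maximum is sheep→oil→wool→sheep at 1.1282; arbitrage exists.

1.1282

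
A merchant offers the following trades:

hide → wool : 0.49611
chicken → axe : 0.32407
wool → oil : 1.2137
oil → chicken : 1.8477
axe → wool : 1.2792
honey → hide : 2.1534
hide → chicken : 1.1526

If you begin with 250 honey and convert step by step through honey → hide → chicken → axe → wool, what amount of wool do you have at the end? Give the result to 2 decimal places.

257.23

250 honey × 2.1534 = 538.35 hide
538.35 hide × 1.1526 = 620.50221 chicken
620.50221 chicken × 0.32407 = 201.0861511947 axe
201.0861511947 axe × 1.2792 = 257.22940460826024 wool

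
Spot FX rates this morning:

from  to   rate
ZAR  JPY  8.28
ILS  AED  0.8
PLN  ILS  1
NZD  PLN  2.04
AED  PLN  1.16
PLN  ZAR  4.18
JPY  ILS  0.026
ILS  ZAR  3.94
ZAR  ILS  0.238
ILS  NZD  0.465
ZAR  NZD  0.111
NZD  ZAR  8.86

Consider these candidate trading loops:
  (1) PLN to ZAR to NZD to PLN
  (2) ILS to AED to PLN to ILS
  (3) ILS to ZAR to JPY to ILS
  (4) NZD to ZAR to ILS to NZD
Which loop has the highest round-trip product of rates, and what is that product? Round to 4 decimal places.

(1) 4.18 × 0.111 × 2.04 = 0.94652
(2) 0.8 × 1.16 × 1 = 0.92800
(3) 3.94 × 8.28 × 0.026 = 0.84820
(4) 8.86 × 0.238 × 0.465 = 0.98054
Highest is cycle (4) at 0.9805 (≤1, no arbitrage).

0.9805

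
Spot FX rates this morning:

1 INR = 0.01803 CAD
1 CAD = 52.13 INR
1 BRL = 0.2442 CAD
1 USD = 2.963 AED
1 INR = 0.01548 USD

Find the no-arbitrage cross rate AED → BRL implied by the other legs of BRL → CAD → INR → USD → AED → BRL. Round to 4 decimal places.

Known legs of the cycle: 0.2442 × 52.13 × 0.01548 × 2.963 = 0.58389666181704
For no arbitrage the full-cycle product must be 1, so the missing rate is 1 / 0.58389666181704 ≈ 1.712632.

1.7126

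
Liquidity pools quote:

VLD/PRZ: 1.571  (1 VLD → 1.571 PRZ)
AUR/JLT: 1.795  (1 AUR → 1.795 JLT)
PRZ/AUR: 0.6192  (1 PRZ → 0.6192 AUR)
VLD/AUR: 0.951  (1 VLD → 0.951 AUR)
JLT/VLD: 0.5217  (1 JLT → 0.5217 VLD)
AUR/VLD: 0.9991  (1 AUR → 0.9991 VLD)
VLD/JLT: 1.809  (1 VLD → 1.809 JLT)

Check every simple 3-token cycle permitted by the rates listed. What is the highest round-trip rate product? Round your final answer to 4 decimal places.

0.9719

PRZ→AUR→VLD→PRZ: 0.6192 × 0.9991 × 1.571 = 0.97189
JLT→VLD→AUR→JLT: 0.5217 × 0.951 × 1.795 = 0.89057
Maximum is PRZ→AUR→VLD→PRZ at 0.9719; no arbitrage — every cycle loses value.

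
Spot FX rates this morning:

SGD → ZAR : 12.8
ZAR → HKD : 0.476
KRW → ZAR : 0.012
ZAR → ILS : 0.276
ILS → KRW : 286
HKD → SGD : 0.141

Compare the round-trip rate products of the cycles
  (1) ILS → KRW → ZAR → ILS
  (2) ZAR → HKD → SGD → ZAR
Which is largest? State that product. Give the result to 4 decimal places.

0.9472

(1) 286 × 0.012 × 0.276 = 0.94723
(2) 0.476 × 0.141 × 12.8 = 0.85908
Highest is cycle (1) at 0.9472 (≤1, no arbitrage).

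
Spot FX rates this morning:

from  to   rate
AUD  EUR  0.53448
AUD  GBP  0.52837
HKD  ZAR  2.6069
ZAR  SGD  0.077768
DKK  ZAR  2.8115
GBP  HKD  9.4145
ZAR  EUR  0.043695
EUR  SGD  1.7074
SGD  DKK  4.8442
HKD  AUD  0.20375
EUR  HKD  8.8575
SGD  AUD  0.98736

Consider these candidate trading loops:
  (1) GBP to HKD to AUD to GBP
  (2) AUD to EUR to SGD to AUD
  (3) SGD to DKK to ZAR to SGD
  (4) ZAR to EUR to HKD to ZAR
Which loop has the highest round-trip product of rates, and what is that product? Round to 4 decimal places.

1.0592

(1) 9.4145 × 0.20375 × 0.52837 = 1.01352
(2) 0.53448 × 1.7074 × 0.98736 = 0.90104
(3) 4.8442 × 2.8115 × 0.077768 = 1.05916
(4) 0.043695 × 8.8575 × 2.6069 = 1.00894
Highest is cycle (3) at 1.0592 (>1, arbitrage).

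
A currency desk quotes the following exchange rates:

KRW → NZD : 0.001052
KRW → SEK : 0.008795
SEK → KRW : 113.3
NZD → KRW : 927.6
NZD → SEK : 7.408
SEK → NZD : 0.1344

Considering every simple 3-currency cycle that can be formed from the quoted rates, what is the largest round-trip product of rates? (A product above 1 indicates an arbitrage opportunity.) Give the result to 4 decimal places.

1.0965

KRW→SEK→NZD→KRW: 0.008795 × 0.1344 × 927.6 = 1.09647
KRW→NZD→SEK→KRW: 0.001052 × 7.408 × 113.3 = 0.88297
Maximum is KRW→SEK→NZD→KRW at 1.0965; arbitrage exists.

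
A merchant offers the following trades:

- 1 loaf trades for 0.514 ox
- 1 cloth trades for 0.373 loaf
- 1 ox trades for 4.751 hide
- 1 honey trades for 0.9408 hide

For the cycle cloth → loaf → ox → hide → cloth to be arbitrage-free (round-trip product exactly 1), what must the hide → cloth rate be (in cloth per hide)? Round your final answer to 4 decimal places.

Known legs of the cycle: 0.373 × 0.514 × 4.751 = 0.910871222
For no arbitrage the full-cycle product must be 1, so the missing rate is 1 / 0.910871222 ≈ 1.097850.

1.0979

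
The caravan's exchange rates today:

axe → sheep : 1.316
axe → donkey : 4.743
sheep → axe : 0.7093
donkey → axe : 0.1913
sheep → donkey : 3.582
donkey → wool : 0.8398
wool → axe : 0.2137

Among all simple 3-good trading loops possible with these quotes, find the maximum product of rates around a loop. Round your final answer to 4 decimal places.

donkey→axe→sheep→donkey: 0.1913 × 1.316 × 3.582 = 0.90177
wool→axe→donkey→wool: 0.2137 × 4.743 × 0.8398 = 0.85120
Maximum is donkey→axe→sheep→donkey at 0.9018; no arbitrage — every cycle loses value.

0.9018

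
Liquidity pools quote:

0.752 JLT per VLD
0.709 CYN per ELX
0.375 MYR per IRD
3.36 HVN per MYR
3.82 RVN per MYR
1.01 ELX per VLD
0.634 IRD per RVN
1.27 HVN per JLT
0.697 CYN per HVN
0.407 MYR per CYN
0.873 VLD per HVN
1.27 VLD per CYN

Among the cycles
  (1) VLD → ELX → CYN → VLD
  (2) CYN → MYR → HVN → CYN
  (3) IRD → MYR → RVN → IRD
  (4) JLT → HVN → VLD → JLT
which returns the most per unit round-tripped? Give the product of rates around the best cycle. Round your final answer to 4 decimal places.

(1) 1.01 × 0.709 × 1.27 = 0.90943
(2) 0.407 × 3.36 × 0.697 = 0.95316
(3) 0.375 × 3.82 × 0.634 = 0.90821
(4) 1.27 × 0.873 × 0.752 = 0.83375
Highest is cycle (2) at 0.9532 (≤1, no arbitrage).

0.9532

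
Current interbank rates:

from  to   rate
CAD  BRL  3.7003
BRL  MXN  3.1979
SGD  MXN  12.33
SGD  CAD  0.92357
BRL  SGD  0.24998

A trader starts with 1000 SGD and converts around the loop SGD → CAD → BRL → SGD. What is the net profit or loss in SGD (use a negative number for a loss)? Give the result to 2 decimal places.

1000 SGD × 0.92357 = 923.57 CAD
923.57 CAD × 3.7003 = 3417.486071 BRL
3417.486071 BRL × 0.24998 = 854.30316802858 SGD
Net change: 854.30316802858 − 1000 = -145.69683197142 SGD

-145.70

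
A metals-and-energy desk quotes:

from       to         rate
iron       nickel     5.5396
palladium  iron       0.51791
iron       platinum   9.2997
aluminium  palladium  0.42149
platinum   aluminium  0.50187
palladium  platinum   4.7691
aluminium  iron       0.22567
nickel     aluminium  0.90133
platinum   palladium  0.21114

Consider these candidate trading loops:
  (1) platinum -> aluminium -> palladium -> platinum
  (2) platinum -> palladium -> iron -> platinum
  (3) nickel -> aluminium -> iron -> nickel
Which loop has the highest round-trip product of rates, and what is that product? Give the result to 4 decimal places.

1.1268

(1) 0.50187 × 0.42149 × 4.7691 = 1.00882
(2) 0.21114 × 0.51791 × 9.2997 = 1.01694
(3) 0.90133 × 0.22567 × 5.5396 = 1.12677
Highest is cycle (3) at 1.1268 (>1, arbitrage).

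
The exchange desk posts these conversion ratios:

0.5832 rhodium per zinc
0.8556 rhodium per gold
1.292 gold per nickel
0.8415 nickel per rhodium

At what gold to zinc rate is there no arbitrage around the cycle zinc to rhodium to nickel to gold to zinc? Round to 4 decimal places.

Known legs of the cycle: 0.5832 × 0.8415 × 1.292 = 0.6340655376
For no arbitrage the full-cycle product must be 1, so the missing rate is 1 / 0.6340655376 ≈ 1.577124.

1.5771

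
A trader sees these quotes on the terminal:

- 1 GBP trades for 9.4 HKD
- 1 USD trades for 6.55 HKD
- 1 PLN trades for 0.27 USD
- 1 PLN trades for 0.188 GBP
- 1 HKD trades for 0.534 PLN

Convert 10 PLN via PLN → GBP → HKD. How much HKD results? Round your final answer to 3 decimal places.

17.672

10 PLN × 0.188 = 1.88 GBP
1.88 GBP × 9.4 = 17.672 HKD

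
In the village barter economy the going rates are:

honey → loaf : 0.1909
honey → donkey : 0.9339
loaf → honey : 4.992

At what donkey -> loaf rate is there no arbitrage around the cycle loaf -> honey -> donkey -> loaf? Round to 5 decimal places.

Known legs of the cycle: 4.992 × 0.9339 = 4.6620288
For no arbitrage the full-cycle product must be 1, so the missing rate is 1 / 4.6620288 ≈ 0.2144989.

0.21450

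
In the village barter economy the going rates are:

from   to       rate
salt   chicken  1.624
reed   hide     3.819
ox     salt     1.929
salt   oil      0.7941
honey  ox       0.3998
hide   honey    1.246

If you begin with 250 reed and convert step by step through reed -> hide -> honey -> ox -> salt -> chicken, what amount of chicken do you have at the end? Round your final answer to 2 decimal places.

250 reed × 3.819 = 954.75 hide
954.75 hide × 1.246 = 1189.6185 honey
1189.6185 honey × 0.3998 = 475.6094763 ox
475.6094763 ox × 1.929 = 917.4506797827 salt
917.4506797827 salt × 1.624 = 1489.9399039671048 chicken

1489.94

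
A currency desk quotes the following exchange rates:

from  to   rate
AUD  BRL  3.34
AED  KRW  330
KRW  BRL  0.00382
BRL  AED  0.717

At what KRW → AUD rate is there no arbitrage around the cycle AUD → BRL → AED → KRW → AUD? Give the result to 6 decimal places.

Known legs of the cycle: 3.34 × 0.717 × 330 = 790.2774
For no arbitrage the full-cycle product must be 1, so the missing rate is 1 / 790.2774 ≈ 0.00126538.

0.001265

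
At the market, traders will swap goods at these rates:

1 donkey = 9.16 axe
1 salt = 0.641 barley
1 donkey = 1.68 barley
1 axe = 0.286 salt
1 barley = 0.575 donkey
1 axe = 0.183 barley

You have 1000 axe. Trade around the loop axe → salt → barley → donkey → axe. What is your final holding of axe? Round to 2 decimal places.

965.58

1000 axe × 0.286 = 286 salt
286 salt × 0.641 = 183.326 barley
183.326 barley × 0.575 = 105.41245 donkey
105.41245 donkey × 9.16 = 965.578042 axe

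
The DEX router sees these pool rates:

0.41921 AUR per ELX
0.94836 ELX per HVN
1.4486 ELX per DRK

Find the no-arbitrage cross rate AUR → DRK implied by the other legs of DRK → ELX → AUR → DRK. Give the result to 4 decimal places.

Known legs of the cycle: 1.4486 × 0.41921 = 0.607267606
For no arbitrage the full-cycle product must be 1, so the missing rate is 1 / 0.607267606 ≈ 1.646720.

1.6467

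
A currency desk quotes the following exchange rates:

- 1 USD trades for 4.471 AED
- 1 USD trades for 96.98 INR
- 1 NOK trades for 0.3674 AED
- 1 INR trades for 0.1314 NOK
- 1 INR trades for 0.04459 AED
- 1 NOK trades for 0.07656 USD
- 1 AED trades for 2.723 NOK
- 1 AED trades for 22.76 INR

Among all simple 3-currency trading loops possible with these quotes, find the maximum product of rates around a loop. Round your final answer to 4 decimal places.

AED→INR→NOK→AED: 22.76 × 0.1314 × 0.3674 = 1.09877
USD→INR→NOK→USD: 96.98 × 0.1314 × 0.07656 = 0.97562
AED→NOK→USD→AED: 2.723 × 0.07656 × 4.471 = 0.93208
Maximum is AED→INR→NOK→AED at 1.0988; arbitrage exists.

1.0988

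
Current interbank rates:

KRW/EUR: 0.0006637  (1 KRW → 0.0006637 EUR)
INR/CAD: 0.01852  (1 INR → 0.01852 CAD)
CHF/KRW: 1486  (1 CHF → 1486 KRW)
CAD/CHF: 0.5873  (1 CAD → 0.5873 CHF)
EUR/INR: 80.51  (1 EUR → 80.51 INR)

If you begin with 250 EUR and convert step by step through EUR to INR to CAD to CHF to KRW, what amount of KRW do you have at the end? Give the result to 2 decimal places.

325319.15

250 EUR × 80.51 = 20127.5 INR
20127.5 INR × 0.01852 = 372.7613 CAD
372.7613 CAD × 0.5873 = 218.92271149 CHF
218.92271149 CHF × 1486 = 325319.14927414 KRW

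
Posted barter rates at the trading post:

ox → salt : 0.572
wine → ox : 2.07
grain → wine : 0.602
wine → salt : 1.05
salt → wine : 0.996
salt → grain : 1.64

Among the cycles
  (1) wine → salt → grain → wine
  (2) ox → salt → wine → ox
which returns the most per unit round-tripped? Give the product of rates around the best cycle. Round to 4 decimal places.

1.1793

(1) 1.05 × 1.64 × 0.602 = 1.03664
(2) 0.572 × 0.996 × 2.07 = 1.17930
Highest is cycle (2) at 1.1793 (>1, arbitrage).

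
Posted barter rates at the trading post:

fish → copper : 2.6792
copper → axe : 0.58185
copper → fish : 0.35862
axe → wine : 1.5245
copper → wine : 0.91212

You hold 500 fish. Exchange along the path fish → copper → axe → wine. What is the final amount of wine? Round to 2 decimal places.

1188.27

500 fish × 2.6792 = 1339.6 copper
1339.6 copper × 0.58185 = 779.44626 axe
779.44626 axe × 1.5245 = 1188.26582337 wine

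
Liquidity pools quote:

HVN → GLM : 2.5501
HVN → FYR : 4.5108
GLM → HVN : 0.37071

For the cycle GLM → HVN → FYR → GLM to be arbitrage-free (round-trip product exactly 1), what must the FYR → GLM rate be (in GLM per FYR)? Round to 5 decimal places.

0.59802

Known legs of the cycle: 0.37071 × 4.5108 = 1.672198668
For no arbitrage the full-cycle product must be 1, so the missing rate is 1 / 1.672198668 ≈ 0.5980151.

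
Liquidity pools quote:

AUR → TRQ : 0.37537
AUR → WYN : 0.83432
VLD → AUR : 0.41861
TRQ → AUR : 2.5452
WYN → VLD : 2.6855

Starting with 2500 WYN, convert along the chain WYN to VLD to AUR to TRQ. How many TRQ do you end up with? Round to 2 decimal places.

1054.96

2500 WYN × 2.6855 = 6713.75 VLD
6713.75 VLD × 0.41861 = 2810.4428875 AUR
2810.4428875 AUR × 0.37537 = 1054.955946680875 TRQ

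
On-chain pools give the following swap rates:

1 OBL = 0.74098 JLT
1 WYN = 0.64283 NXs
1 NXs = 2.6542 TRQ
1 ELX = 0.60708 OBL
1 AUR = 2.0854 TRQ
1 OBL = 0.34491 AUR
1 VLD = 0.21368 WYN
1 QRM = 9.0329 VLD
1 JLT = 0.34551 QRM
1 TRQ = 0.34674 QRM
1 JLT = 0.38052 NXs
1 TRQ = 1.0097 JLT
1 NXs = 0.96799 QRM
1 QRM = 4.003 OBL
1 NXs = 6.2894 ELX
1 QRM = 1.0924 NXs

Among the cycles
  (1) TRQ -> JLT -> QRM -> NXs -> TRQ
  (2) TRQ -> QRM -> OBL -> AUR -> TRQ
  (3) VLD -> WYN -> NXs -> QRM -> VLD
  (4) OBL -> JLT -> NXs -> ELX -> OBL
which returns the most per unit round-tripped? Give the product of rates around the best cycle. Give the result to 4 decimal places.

1.2010

(1) 1.0097 × 0.34551 × 1.0924 × 2.6542 = 1.01151
(2) 0.34674 × 4.003 × 0.34491 × 2.0854 = 0.99835
(3) 0.21368 × 0.64283 × 0.96799 × 9.0329 = 1.20104
(4) 0.74098 × 0.38052 × 6.2894 × 0.60708 = 1.07656
Highest is cycle (3) at 1.2010 (>1, arbitrage).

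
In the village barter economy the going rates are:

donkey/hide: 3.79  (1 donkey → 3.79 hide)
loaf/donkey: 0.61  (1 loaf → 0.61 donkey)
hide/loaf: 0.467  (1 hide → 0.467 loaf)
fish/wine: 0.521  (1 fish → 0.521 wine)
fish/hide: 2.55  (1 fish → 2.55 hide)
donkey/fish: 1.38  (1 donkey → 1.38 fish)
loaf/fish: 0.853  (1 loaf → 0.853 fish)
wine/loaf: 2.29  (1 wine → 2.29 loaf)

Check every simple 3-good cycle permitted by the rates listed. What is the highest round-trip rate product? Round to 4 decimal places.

1.0797

hide→loaf→donkey→hide: 0.467 × 0.61 × 3.79 = 1.07966
wine→loaf→fish→wine: 2.29 × 0.853 × 0.521 = 1.01771
hide→loaf→fish→hide: 0.467 × 0.853 × 2.55 = 1.01580
Maximum is hide→loaf→donkey→hide at 1.0797; arbitrage exists.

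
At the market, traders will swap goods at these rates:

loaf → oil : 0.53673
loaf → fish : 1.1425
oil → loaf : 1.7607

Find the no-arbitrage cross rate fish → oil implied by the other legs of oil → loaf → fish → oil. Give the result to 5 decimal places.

Known legs of the cycle: 1.7607 × 1.1425 = 2.01159975
For no arbitrage the full-cycle product must be 1, so the missing rate is 1 / 2.01159975 ≈ 0.4971168.

0.49712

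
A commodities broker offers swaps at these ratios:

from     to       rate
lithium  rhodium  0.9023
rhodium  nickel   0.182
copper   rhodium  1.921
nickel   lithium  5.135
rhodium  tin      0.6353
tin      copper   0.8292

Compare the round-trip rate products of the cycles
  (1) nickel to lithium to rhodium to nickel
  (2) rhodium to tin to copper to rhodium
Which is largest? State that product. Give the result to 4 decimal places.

1.0120

(1) 5.135 × 0.9023 × 0.182 = 0.84326
(2) 0.6353 × 0.8292 × 1.921 = 1.01197
Highest is cycle (2) at 1.0120 (>1, arbitrage).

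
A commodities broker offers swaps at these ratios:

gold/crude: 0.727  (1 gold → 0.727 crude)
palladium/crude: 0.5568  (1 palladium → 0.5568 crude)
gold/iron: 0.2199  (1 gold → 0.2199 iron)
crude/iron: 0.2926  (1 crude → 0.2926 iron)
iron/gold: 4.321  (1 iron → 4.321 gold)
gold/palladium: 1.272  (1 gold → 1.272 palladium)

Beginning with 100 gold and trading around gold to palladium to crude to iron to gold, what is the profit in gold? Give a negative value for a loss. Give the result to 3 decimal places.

100 gold × 1.272 = 127.2 palladium
127.2 palladium × 0.5568 = 70.82496 crude
70.82496 crude × 0.2926 = 20.723383296 iron
20.723383296 iron × 4.321 = 89.545739222016 gold
Net change: 89.545739222016 − 100 = -10.454260777984 gold

-10.454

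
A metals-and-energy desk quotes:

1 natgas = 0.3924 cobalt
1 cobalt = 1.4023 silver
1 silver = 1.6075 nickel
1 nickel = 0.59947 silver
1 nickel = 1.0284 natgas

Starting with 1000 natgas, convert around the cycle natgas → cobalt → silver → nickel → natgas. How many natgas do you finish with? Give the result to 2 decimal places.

909.67

1000 natgas × 0.3924 = 392.4 cobalt
392.4 cobalt × 1.4023 = 550.26252 silver
550.26252 silver × 1.6075 = 884.5470009 nickel
884.5470009 nickel × 1.0284 = 909.66813572556 natgas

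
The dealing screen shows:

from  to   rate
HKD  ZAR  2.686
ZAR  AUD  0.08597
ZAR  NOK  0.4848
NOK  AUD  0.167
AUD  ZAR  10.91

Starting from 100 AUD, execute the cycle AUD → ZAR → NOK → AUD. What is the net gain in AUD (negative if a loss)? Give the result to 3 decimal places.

-11.671

100 AUD × 10.91 = 1091 ZAR
1091 ZAR × 0.4848 = 528.9168 NOK
528.9168 NOK × 0.167 = 88.3291056 AUD
Net change: 88.3291056 − 100 = -11.6708944 AUD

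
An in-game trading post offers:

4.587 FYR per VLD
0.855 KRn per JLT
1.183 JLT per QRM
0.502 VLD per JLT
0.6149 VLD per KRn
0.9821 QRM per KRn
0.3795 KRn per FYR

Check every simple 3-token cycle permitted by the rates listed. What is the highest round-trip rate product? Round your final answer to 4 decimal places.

FYR→KRn→VLD→FYR: 0.3795 × 0.6149 × 4.587 = 1.07040
QRM→JLT→KRn→QRM: 1.183 × 0.855 × 0.9821 = 0.99336
Maximum is FYR→KRn→VLD→FYR at 1.0704; arbitrage exists.

1.0704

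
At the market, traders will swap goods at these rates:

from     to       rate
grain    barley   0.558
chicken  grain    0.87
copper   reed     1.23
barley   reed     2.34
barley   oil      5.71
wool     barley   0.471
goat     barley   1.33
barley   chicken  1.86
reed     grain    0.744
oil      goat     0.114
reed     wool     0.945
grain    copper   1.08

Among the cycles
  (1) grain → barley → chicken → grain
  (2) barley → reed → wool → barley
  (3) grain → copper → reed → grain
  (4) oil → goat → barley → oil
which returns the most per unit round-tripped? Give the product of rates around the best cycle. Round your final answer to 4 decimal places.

(1) 0.558 × 1.86 × 0.87 = 0.90296
(2) 2.34 × 0.945 × 0.471 = 1.04152
(3) 1.08 × 1.23 × 0.744 = 0.98833
(4) 0.114 × 1.33 × 5.71 = 0.86575
Highest is cycle (2) at 1.0415 (>1, arbitrage).

1.0415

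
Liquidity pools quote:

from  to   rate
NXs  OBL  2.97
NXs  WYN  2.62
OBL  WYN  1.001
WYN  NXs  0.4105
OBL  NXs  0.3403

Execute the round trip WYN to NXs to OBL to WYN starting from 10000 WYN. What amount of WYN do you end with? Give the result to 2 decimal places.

10000 WYN × 0.4105 = 4105 NXs
4105 NXs × 2.97 = 12191.85 OBL
12191.85 OBL × 1.001 = 12204.04185 WYN

12204.04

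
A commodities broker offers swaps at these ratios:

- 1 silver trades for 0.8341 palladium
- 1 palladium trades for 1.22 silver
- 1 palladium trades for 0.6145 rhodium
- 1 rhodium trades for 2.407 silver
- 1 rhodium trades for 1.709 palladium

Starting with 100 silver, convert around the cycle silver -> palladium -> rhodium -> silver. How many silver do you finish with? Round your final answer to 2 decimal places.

123.37

100 silver × 0.8341 = 83.41 palladium
83.41 palladium × 0.6145 = 51.255445 rhodium
51.255445 rhodium × 2.407 = 123.371856115 silver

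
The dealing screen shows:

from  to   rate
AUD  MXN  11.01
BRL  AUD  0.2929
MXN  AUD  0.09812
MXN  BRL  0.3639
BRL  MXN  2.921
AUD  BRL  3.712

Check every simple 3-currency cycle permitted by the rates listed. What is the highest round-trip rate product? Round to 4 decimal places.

1.1735

MXN→BRL→AUD→MXN: 0.3639 × 0.2929 × 11.01 = 1.17352
MXN→AUD→BRL→MXN: 0.09812 × 3.712 × 2.921 = 1.06389
Maximum is MXN→BRL→AUD→MXN at 1.1735; arbitrage exists.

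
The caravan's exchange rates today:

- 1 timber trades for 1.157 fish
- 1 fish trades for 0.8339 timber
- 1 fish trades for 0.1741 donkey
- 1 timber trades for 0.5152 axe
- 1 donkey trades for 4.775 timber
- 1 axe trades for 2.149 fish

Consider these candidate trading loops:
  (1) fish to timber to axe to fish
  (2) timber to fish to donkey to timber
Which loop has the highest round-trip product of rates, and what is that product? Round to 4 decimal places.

(1) 0.8339 × 0.5152 × 2.149 = 0.92326
(2) 1.157 × 0.1741 × 4.775 = 0.96185
Highest is cycle (2) at 0.9618 (≤1, no arbitrage).

0.9618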